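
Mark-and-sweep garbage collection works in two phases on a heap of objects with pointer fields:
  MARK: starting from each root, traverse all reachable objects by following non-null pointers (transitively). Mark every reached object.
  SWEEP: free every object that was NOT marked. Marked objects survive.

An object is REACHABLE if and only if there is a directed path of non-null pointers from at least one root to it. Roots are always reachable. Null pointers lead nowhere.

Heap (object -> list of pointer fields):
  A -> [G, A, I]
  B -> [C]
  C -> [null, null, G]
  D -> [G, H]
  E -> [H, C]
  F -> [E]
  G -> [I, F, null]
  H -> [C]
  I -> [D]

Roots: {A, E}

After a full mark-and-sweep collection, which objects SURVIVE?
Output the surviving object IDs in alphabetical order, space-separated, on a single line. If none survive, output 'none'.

Answer: A C D E F G H I

Derivation:
Roots: A E
Mark A: refs=G A I, marked=A
Mark E: refs=H C, marked=A E
Mark G: refs=I F null, marked=A E G
Mark I: refs=D, marked=A E G I
Mark H: refs=C, marked=A E G H I
Mark C: refs=null null G, marked=A C E G H I
Mark F: refs=E, marked=A C E F G H I
Mark D: refs=G H, marked=A C D E F G H I
Unmarked (collected): B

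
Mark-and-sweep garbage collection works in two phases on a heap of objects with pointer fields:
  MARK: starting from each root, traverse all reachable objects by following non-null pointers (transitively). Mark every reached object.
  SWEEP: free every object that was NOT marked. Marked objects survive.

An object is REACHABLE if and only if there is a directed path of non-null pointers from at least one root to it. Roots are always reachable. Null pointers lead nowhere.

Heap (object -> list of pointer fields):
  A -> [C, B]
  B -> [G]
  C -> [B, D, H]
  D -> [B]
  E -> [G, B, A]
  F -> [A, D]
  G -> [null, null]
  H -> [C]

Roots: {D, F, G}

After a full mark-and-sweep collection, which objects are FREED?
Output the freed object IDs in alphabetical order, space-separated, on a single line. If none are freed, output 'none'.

Answer: E

Derivation:
Roots: D F G
Mark D: refs=B, marked=D
Mark F: refs=A D, marked=D F
Mark G: refs=null null, marked=D F G
Mark B: refs=G, marked=B D F G
Mark A: refs=C B, marked=A B D F G
Mark C: refs=B D H, marked=A B C D F G
Mark H: refs=C, marked=A B C D F G H
Unmarked (collected): E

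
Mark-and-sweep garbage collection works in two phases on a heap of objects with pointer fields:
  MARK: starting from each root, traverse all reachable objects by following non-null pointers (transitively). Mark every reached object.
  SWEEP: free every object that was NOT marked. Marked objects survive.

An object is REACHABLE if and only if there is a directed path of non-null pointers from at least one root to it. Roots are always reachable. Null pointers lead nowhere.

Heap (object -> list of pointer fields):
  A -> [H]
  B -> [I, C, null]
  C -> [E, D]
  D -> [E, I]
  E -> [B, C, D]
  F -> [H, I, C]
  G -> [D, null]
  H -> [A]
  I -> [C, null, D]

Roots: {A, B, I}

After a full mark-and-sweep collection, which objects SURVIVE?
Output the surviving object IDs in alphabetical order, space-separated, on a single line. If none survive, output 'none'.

Roots: A B I
Mark A: refs=H, marked=A
Mark B: refs=I C null, marked=A B
Mark I: refs=C null D, marked=A B I
Mark H: refs=A, marked=A B H I
Mark C: refs=E D, marked=A B C H I
Mark D: refs=E I, marked=A B C D H I
Mark E: refs=B C D, marked=A B C D E H I
Unmarked (collected): F G

Answer: A B C D E H I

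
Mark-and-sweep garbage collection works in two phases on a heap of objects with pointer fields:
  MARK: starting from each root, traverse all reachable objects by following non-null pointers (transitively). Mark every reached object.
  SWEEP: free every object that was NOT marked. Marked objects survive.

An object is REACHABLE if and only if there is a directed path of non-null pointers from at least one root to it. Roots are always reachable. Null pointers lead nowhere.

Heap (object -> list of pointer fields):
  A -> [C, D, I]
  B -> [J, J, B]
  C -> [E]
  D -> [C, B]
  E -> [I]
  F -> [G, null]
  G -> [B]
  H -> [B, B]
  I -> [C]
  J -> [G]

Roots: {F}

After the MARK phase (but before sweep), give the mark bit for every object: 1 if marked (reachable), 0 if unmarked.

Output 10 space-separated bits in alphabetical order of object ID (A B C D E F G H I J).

Roots: F
Mark F: refs=G null, marked=F
Mark G: refs=B, marked=F G
Mark B: refs=J J B, marked=B F G
Mark J: refs=G, marked=B F G J
Unmarked (collected): A C D E H I

Answer: 0 1 0 0 0 1 1 0 0 1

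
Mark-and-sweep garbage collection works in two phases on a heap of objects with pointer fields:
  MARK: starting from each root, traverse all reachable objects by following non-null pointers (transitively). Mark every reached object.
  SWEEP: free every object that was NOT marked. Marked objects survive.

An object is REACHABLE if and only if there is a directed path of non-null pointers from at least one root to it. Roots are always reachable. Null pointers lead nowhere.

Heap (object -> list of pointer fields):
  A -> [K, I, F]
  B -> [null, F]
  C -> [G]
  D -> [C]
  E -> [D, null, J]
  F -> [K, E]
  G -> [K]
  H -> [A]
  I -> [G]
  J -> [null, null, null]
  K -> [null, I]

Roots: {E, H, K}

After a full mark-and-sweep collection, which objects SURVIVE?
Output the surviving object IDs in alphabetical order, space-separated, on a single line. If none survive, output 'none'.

Roots: E H K
Mark E: refs=D null J, marked=E
Mark H: refs=A, marked=E H
Mark K: refs=null I, marked=E H K
Mark D: refs=C, marked=D E H K
Mark J: refs=null null null, marked=D E H J K
Mark A: refs=K I F, marked=A D E H J K
Mark I: refs=G, marked=A D E H I J K
Mark C: refs=G, marked=A C D E H I J K
Mark F: refs=K E, marked=A C D E F H I J K
Mark G: refs=K, marked=A C D E F G H I J K
Unmarked (collected): B

Answer: A C D E F G H I J K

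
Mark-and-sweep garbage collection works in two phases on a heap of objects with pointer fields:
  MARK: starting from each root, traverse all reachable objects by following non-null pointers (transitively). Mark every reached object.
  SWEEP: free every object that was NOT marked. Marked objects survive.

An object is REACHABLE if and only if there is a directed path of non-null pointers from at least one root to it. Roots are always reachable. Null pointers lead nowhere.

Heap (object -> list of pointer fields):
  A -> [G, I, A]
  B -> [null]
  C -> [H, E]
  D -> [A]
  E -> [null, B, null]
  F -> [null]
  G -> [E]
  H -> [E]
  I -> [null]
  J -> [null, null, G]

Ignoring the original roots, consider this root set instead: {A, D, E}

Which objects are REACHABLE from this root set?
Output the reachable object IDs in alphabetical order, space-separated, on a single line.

Roots: A D E
Mark A: refs=G I A, marked=A
Mark D: refs=A, marked=A D
Mark E: refs=null B null, marked=A D E
Mark G: refs=E, marked=A D E G
Mark I: refs=null, marked=A D E G I
Mark B: refs=null, marked=A B D E G I
Unmarked (collected): C F H J

Answer: A B D E G I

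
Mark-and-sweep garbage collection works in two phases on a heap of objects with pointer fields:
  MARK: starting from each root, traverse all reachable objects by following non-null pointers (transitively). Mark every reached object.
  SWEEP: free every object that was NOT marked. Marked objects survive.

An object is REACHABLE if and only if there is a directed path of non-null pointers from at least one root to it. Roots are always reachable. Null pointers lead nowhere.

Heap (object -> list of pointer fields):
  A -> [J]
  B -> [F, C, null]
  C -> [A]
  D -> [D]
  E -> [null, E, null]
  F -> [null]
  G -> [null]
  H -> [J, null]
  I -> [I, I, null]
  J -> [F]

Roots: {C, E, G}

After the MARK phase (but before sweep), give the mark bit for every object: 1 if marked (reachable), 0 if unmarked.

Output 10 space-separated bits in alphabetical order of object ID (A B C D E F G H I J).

Answer: 1 0 1 0 1 1 1 0 0 1

Derivation:
Roots: C E G
Mark C: refs=A, marked=C
Mark E: refs=null E null, marked=C E
Mark G: refs=null, marked=C E G
Mark A: refs=J, marked=A C E G
Mark J: refs=F, marked=A C E G J
Mark F: refs=null, marked=A C E F G J
Unmarked (collected): B D H I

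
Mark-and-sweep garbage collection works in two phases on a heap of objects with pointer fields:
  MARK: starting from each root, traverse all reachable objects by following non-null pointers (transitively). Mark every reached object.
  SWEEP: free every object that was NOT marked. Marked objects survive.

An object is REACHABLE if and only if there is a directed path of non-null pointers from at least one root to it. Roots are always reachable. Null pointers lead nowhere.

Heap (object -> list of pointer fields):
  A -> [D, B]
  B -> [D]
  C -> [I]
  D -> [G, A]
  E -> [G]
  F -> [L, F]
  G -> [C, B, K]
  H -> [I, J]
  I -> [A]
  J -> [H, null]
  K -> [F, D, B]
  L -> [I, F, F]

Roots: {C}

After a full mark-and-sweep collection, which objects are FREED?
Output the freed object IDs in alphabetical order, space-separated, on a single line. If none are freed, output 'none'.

Answer: E H J

Derivation:
Roots: C
Mark C: refs=I, marked=C
Mark I: refs=A, marked=C I
Mark A: refs=D B, marked=A C I
Mark D: refs=G A, marked=A C D I
Mark B: refs=D, marked=A B C D I
Mark G: refs=C B K, marked=A B C D G I
Mark K: refs=F D B, marked=A B C D G I K
Mark F: refs=L F, marked=A B C D F G I K
Mark L: refs=I F F, marked=A B C D F G I K L
Unmarked (collected): E H J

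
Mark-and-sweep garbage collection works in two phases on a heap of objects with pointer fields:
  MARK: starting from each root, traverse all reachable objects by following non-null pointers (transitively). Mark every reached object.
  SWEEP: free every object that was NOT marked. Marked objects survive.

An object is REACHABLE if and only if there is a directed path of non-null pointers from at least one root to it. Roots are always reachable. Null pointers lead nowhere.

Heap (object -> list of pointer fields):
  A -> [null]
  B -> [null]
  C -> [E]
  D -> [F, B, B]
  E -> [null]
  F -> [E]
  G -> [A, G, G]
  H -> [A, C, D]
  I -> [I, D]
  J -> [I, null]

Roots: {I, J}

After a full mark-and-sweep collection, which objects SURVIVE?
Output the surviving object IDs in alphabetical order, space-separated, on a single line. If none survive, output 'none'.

Roots: I J
Mark I: refs=I D, marked=I
Mark J: refs=I null, marked=I J
Mark D: refs=F B B, marked=D I J
Mark F: refs=E, marked=D F I J
Mark B: refs=null, marked=B D F I J
Mark E: refs=null, marked=B D E F I J
Unmarked (collected): A C G H

Answer: B D E F I J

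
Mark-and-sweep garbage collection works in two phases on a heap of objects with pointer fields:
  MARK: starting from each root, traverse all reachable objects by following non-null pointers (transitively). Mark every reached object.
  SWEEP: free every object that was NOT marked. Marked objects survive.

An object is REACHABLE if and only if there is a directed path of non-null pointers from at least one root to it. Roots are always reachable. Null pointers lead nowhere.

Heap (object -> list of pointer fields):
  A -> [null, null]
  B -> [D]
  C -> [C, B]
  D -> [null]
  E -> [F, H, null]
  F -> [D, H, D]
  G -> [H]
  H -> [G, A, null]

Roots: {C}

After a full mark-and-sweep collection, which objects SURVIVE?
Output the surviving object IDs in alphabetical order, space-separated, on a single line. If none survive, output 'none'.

Roots: C
Mark C: refs=C B, marked=C
Mark B: refs=D, marked=B C
Mark D: refs=null, marked=B C D
Unmarked (collected): A E F G H

Answer: B C D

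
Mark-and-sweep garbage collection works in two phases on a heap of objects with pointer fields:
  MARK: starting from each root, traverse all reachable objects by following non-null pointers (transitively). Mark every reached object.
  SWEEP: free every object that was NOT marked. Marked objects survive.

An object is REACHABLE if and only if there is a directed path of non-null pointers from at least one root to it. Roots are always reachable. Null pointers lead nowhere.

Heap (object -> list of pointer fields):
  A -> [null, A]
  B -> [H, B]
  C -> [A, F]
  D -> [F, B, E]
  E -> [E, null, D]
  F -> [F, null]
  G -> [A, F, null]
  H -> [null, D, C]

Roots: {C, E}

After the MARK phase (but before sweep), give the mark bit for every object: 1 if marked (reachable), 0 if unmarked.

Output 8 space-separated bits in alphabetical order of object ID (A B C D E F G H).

Roots: C E
Mark C: refs=A F, marked=C
Mark E: refs=E null D, marked=C E
Mark A: refs=null A, marked=A C E
Mark F: refs=F null, marked=A C E F
Mark D: refs=F B E, marked=A C D E F
Mark B: refs=H B, marked=A B C D E F
Mark H: refs=null D C, marked=A B C D E F H
Unmarked (collected): G

Answer: 1 1 1 1 1 1 0 1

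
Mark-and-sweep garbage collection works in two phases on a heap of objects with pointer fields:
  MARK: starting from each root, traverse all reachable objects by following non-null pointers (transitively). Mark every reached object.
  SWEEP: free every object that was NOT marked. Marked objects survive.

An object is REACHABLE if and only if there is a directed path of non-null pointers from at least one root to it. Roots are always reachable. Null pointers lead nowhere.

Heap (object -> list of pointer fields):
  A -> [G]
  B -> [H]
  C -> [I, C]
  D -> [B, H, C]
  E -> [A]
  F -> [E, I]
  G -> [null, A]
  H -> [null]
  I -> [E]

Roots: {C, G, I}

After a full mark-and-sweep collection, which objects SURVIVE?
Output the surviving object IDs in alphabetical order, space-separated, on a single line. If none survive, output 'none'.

Answer: A C E G I

Derivation:
Roots: C G I
Mark C: refs=I C, marked=C
Mark G: refs=null A, marked=C G
Mark I: refs=E, marked=C G I
Mark A: refs=G, marked=A C G I
Mark E: refs=A, marked=A C E G I
Unmarked (collected): B D F H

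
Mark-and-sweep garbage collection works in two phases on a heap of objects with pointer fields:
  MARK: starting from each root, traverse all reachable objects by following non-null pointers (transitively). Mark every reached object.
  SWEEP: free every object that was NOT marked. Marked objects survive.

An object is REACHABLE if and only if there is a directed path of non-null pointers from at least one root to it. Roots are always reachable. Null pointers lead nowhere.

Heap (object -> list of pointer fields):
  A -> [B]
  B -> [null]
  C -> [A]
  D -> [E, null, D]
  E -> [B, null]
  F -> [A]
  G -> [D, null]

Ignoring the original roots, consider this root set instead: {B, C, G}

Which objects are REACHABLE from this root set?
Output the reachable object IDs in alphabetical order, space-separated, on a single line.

Answer: A B C D E G

Derivation:
Roots: B C G
Mark B: refs=null, marked=B
Mark C: refs=A, marked=B C
Mark G: refs=D null, marked=B C G
Mark A: refs=B, marked=A B C G
Mark D: refs=E null D, marked=A B C D G
Mark E: refs=B null, marked=A B C D E G
Unmarked (collected): F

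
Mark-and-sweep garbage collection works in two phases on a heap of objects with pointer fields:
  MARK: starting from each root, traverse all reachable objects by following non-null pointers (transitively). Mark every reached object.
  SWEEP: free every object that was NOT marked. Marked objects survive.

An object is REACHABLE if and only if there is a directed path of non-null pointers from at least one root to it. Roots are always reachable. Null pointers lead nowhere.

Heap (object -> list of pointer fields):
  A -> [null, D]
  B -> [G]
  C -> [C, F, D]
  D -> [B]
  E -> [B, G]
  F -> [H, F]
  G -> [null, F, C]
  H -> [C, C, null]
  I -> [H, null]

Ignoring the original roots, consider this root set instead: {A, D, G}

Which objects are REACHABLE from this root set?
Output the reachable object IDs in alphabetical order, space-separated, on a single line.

Answer: A B C D F G H

Derivation:
Roots: A D G
Mark A: refs=null D, marked=A
Mark D: refs=B, marked=A D
Mark G: refs=null F C, marked=A D G
Mark B: refs=G, marked=A B D G
Mark F: refs=H F, marked=A B D F G
Mark C: refs=C F D, marked=A B C D F G
Mark H: refs=C C null, marked=A B C D F G H
Unmarked (collected): E I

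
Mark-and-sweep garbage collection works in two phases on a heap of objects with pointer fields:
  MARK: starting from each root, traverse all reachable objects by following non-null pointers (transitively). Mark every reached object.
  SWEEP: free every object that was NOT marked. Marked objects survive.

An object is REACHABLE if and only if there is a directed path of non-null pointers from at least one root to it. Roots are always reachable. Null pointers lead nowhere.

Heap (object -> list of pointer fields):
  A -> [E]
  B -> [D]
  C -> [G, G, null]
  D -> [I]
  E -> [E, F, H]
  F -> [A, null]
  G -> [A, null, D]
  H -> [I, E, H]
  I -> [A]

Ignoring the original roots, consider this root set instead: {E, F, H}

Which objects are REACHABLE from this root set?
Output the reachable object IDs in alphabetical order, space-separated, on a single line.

Roots: E F H
Mark E: refs=E F H, marked=E
Mark F: refs=A null, marked=E F
Mark H: refs=I E H, marked=E F H
Mark A: refs=E, marked=A E F H
Mark I: refs=A, marked=A E F H I
Unmarked (collected): B C D G

Answer: A E F H I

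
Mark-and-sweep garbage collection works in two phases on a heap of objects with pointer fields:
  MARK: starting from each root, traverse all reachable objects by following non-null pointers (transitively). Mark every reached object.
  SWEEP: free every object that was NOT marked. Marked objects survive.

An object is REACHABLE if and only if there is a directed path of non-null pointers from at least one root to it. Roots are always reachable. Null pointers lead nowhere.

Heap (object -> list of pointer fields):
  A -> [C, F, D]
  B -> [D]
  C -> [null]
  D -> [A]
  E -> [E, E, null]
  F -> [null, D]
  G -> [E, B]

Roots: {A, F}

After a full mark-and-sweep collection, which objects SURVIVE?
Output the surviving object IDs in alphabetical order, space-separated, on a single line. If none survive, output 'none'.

Roots: A F
Mark A: refs=C F D, marked=A
Mark F: refs=null D, marked=A F
Mark C: refs=null, marked=A C F
Mark D: refs=A, marked=A C D F
Unmarked (collected): B E G

Answer: A C D F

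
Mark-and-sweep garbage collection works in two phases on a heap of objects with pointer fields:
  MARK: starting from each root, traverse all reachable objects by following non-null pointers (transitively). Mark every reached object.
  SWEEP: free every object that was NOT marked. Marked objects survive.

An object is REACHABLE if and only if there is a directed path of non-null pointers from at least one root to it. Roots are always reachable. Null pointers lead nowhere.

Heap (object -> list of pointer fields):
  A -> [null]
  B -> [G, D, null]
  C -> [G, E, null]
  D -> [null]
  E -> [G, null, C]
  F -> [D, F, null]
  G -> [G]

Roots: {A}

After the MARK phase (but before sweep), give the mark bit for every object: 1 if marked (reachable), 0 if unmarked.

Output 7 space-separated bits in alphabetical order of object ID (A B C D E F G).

Roots: A
Mark A: refs=null, marked=A
Unmarked (collected): B C D E F G

Answer: 1 0 0 0 0 0 0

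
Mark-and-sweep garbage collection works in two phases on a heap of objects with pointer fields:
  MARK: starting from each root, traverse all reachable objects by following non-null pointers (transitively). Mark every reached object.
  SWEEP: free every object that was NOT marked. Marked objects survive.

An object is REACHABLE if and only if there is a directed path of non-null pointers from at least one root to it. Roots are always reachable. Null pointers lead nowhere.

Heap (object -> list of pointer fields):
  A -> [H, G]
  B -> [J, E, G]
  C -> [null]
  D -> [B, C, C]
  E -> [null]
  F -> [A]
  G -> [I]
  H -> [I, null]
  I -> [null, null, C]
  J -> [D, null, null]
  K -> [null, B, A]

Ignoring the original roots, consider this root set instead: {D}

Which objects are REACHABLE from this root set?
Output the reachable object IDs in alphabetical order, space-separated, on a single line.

Roots: D
Mark D: refs=B C C, marked=D
Mark B: refs=J E G, marked=B D
Mark C: refs=null, marked=B C D
Mark J: refs=D null null, marked=B C D J
Mark E: refs=null, marked=B C D E J
Mark G: refs=I, marked=B C D E G J
Mark I: refs=null null C, marked=B C D E G I J
Unmarked (collected): A F H K

Answer: B C D E G I J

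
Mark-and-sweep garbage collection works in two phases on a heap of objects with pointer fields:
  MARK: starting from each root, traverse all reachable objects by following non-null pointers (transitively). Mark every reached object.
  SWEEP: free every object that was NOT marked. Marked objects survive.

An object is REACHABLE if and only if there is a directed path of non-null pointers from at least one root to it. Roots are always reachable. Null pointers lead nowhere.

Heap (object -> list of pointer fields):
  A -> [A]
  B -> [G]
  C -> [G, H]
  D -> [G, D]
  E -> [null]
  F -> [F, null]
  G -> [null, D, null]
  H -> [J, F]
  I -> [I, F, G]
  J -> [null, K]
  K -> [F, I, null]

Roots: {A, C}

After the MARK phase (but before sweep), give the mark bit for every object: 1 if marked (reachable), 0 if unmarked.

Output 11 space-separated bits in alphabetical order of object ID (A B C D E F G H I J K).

Answer: 1 0 1 1 0 1 1 1 1 1 1

Derivation:
Roots: A C
Mark A: refs=A, marked=A
Mark C: refs=G H, marked=A C
Mark G: refs=null D null, marked=A C G
Mark H: refs=J F, marked=A C G H
Mark D: refs=G D, marked=A C D G H
Mark J: refs=null K, marked=A C D G H J
Mark F: refs=F null, marked=A C D F G H J
Mark K: refs=F I null, marked=A C D F G H J K
Mark I: refs=I F G, marked=A C D F G H I J K
Unmarked (collected): B E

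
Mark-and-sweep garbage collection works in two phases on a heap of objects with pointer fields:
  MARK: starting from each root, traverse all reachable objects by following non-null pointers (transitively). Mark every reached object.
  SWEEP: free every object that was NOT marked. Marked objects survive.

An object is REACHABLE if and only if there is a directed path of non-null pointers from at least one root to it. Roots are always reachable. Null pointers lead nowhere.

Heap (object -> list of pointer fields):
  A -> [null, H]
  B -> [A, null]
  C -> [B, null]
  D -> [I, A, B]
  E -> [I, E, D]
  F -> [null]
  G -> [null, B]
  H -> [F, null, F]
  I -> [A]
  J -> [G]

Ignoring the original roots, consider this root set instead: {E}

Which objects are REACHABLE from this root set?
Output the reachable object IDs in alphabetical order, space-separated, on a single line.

Answer: A B D E F H I

Derivation:
Roots: E
Mark E: refs=I E D, marked=E
Mark I: refs=A, marked=E I
Mark D: refs=I A B, marked=D E I
Mark A: refs=null H, marked=A D E I
Mark B: refs=A null, marked=A B D E I
Mark H: refs=F null F, marked=A B D E H I
Mark F: refs=null, marked=A B D E F H I
Unmarked (collected): C G J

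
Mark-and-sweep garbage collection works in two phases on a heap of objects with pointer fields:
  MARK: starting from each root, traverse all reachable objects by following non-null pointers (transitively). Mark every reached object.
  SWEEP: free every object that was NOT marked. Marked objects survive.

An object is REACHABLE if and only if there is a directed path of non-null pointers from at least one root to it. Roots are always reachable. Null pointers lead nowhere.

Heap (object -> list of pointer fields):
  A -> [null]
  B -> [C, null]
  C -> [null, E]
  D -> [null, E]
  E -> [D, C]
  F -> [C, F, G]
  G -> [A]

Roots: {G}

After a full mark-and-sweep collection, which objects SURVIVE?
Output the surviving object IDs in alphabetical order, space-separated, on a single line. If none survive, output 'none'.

Roots: G
Mark G: refs=A, marked=G
Mark A: refs=null, marked=A G
Unmarked (collected): B C D E F

Answer: A G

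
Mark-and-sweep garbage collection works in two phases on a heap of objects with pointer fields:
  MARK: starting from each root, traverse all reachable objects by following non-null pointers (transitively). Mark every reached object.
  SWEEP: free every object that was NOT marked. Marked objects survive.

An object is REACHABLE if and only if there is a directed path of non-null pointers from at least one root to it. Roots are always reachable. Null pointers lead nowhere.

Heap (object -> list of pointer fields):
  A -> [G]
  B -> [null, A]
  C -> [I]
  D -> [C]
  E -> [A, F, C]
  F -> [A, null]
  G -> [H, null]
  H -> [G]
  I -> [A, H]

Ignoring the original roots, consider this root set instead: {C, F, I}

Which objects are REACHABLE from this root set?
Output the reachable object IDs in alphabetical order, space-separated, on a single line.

Roots: C F I
Mark C: refs=I, marked=C
Mark F: refs=A null, marked=C F
Mark I: refs=A H, marked=C F I
Mark A: refs=G, marked=A C F I
Mark H: refs=G, marked=A C F H I
Mark G: refs=H null, marked=A C F G H I
Unmarked (collected): B D E

Answer: A C F G H I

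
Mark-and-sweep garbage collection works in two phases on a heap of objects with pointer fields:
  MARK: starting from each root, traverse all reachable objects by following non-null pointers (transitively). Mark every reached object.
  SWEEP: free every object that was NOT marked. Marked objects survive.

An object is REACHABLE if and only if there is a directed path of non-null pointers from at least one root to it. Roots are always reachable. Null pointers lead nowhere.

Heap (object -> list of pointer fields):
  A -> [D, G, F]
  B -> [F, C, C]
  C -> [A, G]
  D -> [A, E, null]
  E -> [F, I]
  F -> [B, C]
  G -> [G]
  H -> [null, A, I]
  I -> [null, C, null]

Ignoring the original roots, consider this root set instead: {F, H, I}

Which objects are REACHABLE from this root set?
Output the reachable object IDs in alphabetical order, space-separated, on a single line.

Answer: A B C D E F G H I

Derivation:
Roots: F H I
Mark F: refs=B C, marked=F
Mark H: refs=null A I, marked=F H
Mark I: refs=null C null, marked=F H I
Mark B: refs=F C C, marked=B F H I
Mark C: refs=A G, marked=B C F H I
Mark A: refs=D G F, marked=A B C F H I
Mark G: refs=G, marked=A B C F G H I
Mark D: refs=A E null, marked=A B C D F G H I
Mark E: refs=F I, marked=A B C D E F G H I
Unmarked (collected): (none)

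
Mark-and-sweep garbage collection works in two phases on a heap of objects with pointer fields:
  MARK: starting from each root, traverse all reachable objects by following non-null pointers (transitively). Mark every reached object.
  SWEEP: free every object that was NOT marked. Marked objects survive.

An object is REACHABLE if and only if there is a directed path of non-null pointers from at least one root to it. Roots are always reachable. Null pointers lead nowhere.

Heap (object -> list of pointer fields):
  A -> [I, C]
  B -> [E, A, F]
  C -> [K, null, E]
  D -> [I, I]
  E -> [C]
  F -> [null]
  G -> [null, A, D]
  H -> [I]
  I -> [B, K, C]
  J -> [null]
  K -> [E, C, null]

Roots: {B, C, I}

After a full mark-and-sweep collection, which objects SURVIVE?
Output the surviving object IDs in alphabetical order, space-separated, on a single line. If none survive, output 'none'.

Roots: B C I
Mark B: refs=E A F, marked=B
Mark C: refs=K null E, marked=B C
Mark I: refs=B K C, marked=B C I
Mark E: refs=C, marked=B C E I
Mark A: refs=I C, marked=A B C E I
Mark F: refs=null, marked=A B C E F I
Mark K: refs=E C null, marked=A B C E F I K
Unmarked (collected): D G H J

Answer: A B C E F I K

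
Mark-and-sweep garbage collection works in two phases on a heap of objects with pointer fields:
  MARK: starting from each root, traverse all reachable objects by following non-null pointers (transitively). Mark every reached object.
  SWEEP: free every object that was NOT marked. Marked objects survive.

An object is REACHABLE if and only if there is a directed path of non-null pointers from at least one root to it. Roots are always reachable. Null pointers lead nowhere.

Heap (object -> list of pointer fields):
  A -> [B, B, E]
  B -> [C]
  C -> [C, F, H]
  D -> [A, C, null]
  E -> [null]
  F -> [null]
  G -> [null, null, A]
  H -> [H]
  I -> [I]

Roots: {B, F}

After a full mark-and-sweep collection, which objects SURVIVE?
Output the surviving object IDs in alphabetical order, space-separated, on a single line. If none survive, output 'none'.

Answer: B C F H

Derivation:
Roots: B F
Mark B: refs=C, marked=B
Mark F: refs=null, marked=B F
Mark C: refs=C F H, marked=B C F
Mark H: refs=H, marked=B C F H
Unmarked (collected): A D E G I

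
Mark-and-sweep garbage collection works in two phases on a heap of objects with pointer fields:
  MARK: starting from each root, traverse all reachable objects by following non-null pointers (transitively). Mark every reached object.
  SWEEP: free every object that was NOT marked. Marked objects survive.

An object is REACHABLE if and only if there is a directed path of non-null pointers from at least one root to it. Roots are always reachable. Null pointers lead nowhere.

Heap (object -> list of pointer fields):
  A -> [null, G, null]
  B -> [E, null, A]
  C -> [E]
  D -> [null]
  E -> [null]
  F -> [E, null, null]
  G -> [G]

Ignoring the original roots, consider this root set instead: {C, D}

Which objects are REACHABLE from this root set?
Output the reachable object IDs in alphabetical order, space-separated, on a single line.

Roots: C D
Mark C: refs=E, marked=C
Mark D: refs=null, marked=C D
Mark E: refs=null, marked=C D E
Unmarked (collected): A B F G

Answer: C D E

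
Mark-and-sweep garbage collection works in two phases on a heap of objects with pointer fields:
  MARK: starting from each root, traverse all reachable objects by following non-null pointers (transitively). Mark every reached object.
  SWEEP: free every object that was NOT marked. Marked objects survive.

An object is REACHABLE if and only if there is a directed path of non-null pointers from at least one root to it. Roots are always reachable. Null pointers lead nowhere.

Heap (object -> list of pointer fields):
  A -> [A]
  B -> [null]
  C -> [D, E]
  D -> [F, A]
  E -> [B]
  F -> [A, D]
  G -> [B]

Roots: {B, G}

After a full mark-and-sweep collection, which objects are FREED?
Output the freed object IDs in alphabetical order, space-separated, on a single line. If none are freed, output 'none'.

Answer: A C D E F

Derivation:
Roots: B G
Mark B: refs=null, marked=B
Mark G: refs=B, marked=B G
Unmarked (collected): A C D E F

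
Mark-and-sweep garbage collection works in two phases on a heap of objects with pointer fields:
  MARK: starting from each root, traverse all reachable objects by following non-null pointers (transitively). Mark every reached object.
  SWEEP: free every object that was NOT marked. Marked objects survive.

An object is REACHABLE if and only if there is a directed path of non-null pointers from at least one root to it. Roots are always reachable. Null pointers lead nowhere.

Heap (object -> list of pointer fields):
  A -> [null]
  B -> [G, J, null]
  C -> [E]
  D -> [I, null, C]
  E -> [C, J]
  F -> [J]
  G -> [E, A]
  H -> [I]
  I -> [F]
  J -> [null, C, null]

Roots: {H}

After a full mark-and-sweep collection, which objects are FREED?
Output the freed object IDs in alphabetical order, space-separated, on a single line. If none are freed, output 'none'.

Answer: A B D G

Derivation:
Roots: H
Mark H: refs=I, marked=H
Mark I: refs=F, marked=H I
Mark F: refs=J, marked=F H I
Mark J: refs=null C null, marked=F H I J
Mark C: refs=E, marked=C F H I J
Mark E: refs=C J, marked=C E F H I J
Unmarked (collected): A B D G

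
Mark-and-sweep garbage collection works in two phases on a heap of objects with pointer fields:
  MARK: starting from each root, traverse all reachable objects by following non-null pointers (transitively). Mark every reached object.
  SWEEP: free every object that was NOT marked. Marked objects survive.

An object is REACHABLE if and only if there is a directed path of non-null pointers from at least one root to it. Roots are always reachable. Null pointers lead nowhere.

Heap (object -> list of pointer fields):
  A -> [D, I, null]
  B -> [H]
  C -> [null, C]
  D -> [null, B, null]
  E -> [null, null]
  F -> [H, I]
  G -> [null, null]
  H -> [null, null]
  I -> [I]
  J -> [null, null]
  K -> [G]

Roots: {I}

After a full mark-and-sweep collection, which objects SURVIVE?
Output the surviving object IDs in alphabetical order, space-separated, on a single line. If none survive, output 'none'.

Answer: I

Derivation:
Roots: I
Mark I: refs=I, marked=I
Unmarked (collected): A B C D E F G H J K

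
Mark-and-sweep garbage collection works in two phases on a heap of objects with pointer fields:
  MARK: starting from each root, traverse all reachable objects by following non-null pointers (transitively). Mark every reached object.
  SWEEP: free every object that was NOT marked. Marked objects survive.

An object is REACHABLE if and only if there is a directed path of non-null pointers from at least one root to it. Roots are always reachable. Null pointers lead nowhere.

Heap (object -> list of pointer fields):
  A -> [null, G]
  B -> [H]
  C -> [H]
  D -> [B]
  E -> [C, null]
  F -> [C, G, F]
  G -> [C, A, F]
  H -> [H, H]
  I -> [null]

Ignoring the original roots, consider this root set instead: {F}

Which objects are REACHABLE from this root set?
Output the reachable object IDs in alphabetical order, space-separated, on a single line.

Roots: F
Mark F: refs=C G F, marked=F
Mark C: refs=H, marked=C F
Mark G: refs=C A F, marked=C F G
Mark H: refs=H H, marked=C F G H
Mark A: refs=null G, marked=A C F G H
Unmarked (collected): B D E I

Answer: A C F G H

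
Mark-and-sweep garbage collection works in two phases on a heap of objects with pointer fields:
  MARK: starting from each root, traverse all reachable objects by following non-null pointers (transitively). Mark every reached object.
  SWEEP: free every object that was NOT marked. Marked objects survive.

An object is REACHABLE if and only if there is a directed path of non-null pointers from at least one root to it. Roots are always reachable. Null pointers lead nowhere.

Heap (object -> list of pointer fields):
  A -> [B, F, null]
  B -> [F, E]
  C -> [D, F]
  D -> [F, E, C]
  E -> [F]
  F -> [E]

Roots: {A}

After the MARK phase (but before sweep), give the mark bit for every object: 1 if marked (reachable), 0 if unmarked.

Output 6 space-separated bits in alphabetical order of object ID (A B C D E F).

Answer: 1 1 0 0 1 1

Derivation:
Roots: A
Mark A: refs=B F null, marked=A
Mark B: refs=F E, marked=A B
Mark F: refs=E, marked=A B F
Mark E: refs=F, marked=A B E F
Unmarked (collected): C D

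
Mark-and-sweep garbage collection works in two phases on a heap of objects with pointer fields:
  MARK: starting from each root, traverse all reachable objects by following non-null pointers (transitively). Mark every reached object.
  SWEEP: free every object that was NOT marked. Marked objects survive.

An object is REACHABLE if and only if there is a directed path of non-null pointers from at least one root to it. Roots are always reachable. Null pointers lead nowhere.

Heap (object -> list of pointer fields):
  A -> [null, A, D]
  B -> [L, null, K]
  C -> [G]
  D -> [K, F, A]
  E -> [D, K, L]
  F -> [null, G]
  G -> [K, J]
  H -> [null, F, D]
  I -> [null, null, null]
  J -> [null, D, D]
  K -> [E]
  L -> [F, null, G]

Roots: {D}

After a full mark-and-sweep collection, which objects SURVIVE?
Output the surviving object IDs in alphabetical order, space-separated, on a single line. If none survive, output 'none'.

Roots: D
Mark D: refs=K F A, marked=D
Mark K: refs=E, marked=D K
Mark F: refs=null G, marked=D F K
Mark A: refs=null A D, marked=A D F K
Mark E: refs=D K L, marked=A D E F K
Mark G: refs=K J, marked=A D E F G K
Mark L: refs=F null G, marked=A D E F G K L
Mark J: refs=null D D, marked=A D E F G J K L
Unmarked (collected): B C H I

Answer: A D E F G J K L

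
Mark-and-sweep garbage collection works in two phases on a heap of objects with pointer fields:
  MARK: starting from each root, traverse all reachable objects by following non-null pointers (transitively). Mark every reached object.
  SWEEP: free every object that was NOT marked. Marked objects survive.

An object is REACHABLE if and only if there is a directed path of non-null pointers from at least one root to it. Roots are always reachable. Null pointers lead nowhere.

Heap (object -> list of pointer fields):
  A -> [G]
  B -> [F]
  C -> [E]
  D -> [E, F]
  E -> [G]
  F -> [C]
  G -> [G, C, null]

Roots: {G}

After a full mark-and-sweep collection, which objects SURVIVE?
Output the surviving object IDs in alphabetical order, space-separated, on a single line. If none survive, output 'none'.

Answer: C E G

Derivation:
Roots: G
Mark G: refs=G C null, marked=G
Mark C: refs=E, marked=C G
Mark E: refs=G, marked=C E G
Unmarked (collected): A B D F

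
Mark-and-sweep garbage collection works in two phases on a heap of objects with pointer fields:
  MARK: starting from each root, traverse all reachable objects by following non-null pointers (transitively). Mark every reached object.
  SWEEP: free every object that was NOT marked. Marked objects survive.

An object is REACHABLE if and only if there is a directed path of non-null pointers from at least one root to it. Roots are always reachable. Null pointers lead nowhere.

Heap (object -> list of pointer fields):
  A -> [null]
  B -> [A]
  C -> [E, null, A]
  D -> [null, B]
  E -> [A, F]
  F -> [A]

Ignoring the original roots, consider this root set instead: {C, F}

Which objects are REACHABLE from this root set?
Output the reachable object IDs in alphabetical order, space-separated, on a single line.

Roots: C F
Mark C: refs=E null A, marked=C
Mark F: refs=A, marked=C F
Mark E: refs=A F, marked=C E F
Mark A: refs=null, marked=A C E F
Unmarked (collected): B D

Answer: A C E F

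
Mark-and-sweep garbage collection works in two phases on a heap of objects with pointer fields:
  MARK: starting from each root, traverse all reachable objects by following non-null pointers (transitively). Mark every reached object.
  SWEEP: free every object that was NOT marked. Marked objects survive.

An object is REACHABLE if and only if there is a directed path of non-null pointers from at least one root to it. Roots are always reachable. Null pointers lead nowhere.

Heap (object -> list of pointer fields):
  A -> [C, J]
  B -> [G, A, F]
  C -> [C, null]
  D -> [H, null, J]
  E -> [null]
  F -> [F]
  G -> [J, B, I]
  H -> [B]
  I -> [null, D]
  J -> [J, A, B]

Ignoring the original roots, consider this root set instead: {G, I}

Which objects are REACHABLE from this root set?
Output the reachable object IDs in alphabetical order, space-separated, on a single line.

Roots: G I
Mark G: refs=J B I, marked=G
Mark I: refs=null D, marked=G I
Mark J: refs=J A B, marked=G I J
Mark B: refs=G A F, marked=B G I J
Mark D: refs=H null J, marked=B D G I J
Mark A: refs=C J, marked=A B D G I J
Mark F: refs=F, marked=A B D F G I J
Mark H: refs=B, marked=A B D F G H I J
Mark C: refs=C null, marked=A B C D F G H I J
Unmarked (collected): E

Answer: A B C D F G H I J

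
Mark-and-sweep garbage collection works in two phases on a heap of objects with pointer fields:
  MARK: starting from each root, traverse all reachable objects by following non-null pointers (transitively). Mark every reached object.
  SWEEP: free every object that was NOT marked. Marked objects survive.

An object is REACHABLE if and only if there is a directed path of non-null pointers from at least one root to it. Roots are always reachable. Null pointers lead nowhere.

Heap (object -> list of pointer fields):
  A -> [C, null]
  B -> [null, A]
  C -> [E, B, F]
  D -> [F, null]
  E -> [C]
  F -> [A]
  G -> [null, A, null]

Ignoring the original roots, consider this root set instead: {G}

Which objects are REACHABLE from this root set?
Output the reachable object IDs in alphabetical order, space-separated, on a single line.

Roots: G
Mark G: refs=null A null, marked=G
Mark A: refs=C null, marked=A G
Mark C: refs=E B F, marked=A C G
Mark E: refs=C, marked=A C E G
Mark B: refs=null A, marked=A B C E G
Mark F: refs=A, marked=A B C E F G
Unmarked (collected): D

Answer: A B C E F G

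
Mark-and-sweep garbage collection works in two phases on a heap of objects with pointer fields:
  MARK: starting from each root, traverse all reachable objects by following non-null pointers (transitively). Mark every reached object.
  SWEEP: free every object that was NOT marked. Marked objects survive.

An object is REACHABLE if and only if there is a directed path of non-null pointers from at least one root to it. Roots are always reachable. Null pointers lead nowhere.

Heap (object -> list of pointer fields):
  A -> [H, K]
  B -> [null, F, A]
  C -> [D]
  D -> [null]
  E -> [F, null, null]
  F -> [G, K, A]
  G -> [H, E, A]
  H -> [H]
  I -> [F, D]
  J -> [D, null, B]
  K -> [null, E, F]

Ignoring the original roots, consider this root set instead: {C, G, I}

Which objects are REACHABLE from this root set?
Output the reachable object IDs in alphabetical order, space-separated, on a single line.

Answer: A C D E F G H I K

Derivation:
Roots: C G I
Mark C: refs=D, marked=C
Mark G: refs=H E A, marked=C G
Mark I: refs=F D, marked=C G I
Mark D: refs=null, marked=C D G I
Mark H: refs=H, marked=C D G H I
Mark E: refs=F null null, marked=C D E G H I
Mark A: refs=H K, marked=A C D E G H I
Mark F: refs=G K A, marked=A C D E F G H I
Mark K: refs=null E F, marked=A C D E F G H I K
Unmarked (collected): B J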